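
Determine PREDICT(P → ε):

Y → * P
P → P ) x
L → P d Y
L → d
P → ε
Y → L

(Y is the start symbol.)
PREDICT(P → ε) = (FIRST(RHS) \ {ε}) ∪ (FOLLOW(P) if ε ∈ FIRST(RHS), i.e. RHS ⇒* ε)
The right-hand side is ε (FIRST(ε) = { ε }), so the predict set is FOLLOW(P) = { $, ')', 'd' }
PREDICT(P → ε) = { $, ')', 'd' }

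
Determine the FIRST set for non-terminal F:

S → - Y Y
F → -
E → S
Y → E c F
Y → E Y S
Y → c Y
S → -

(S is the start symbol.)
{ '-' }

From F → -:
  - '-' is a terminal: add '-' and stop

Collecting: FIRST(F) = { '-' }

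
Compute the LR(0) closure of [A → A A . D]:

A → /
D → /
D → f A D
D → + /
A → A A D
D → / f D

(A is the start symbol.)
{ [A → A A . D], [D → . + /], [D → . / f D], [D → . /], [D → . f A D] }

To compute CLOSURE, for each item [A → α.Bβ] where B is a non-terminal, add [B → .γ] for all productions B → γ; repeat for the newly added items until nothing changes.

Start with: [A → A A . D]
  [A → A A . D] has the dot before D: add [D → . /], [D → . f A D], [D → . + /], [D → . / f D]
No further items can be added.

CLOSURE = { [A → A A . D], [D → . + /], [D → . / f D], [D → . /], [D → . f A D] }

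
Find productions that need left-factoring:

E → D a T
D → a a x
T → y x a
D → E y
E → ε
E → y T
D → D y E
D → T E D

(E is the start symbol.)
No, left-factoring is not needed

Left-factoring is needed when two productions for the same non-terminal
share a common prefix on the right-hand side.

Productions for E:
  E → D a T
  E → ε
  E → y T
Productions for D:
  D → a a x
  D → E y
  D → D y E
  D → T E D

No common prefixes found.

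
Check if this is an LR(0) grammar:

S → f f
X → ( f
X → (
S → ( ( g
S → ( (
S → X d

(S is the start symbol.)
No. Shift-reduce conflict between [X → ( .] and [S → ( . (]

Augment with S' → S and build the canonical LR(0) collection (I0 = CLOSURE({[S' → . S]}), then GOTO on every symbol after a dot until no new states appear). It has 10 states:
  I0: { [S → . ( ( g], [S → . ( (], [S → . X d], [S → . f f], [S' → . S], [X → . ( f], [X → . (] }  — shift
  I1: { [S → ( . ( g], [S → ( . (], [X → ( . f], [X → ( .] }  — shift, reduce
  I2: { [S' → S .] }  — accept
  I3: { [S → X . d] }  — shift
  I4: { [S → f . f] }  — shift
  I5: { [S → f f .] }  — reduce
  I6: { [S → X d .] }  — reduce
  I7: { [S → ( ( . g], [S → ( ( .] }  — shift, reduce
  I8: { [X → ( f .] }  — reduce
  I9: { [S → ( ( g .] }  — reduce

Conflict in state I1:
  Shift-reduce conflict between [X → ( .] and [S → ( . (]
So the grammar is NOT LR(0).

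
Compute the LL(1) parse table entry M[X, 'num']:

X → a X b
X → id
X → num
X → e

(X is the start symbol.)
To find M[X, 'num'], we find productions for X where 'num' is in the predict set (PREDICT(N → α) = (FIRST(α) \ {ε}) ∪ (FOLLOW(N) if α ⇒* ε)).

X → a X b: PREDICT = { 'a' }
X → id: PREDICT = { 'id' }
X → num: PREDICT = { 'num' }
  'num' is in predict set, so this production goes in M[X, 'num']
X → e: PREDICT = { 'e' }

M[X, 'num'] = X → num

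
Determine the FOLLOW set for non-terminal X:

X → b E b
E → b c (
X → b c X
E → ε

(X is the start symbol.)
{ $ }

X is the start symbol, so $ ∈ FOLLOW(X).
In X → b c X: X is at the end; this adds FOLLOW(X) to itself — nothing new

Taking the union: FOLLOW(X) = { $ }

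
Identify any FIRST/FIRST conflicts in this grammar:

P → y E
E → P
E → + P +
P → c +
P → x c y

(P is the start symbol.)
No FIRST/FIRST conflicts.

FIRST sets of the non-terminals at (or reachable through a nullable prefix from) the front of some alternative:
  FIRST(P) = { 'c', 'x', 'y' }

Productions for P:
  P → y E: FIRST = { 'y' }
  P → c +: FIRST = { 'c' }
  P → x c y: FIRST = { 'x' }
Productions for E:
  E → P: FIRST = { 'c', 'x', 'y' }
  E → + P +: FIRST = { '+' }

All alternatives of each non-terminal have pairwise disjoint FIRST sets.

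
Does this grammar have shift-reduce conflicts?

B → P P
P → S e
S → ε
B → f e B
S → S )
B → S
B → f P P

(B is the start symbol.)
Yes — I0: [S → .] vs [B → . f P P]; I3: [B → S .] vs [P → S . e]; I4: [S → .] vs [B → f . e B]; I7: [S → .] vs [B → . f P P]

Augment with B' → B and build the canonical LR(0) collection (I0 = CLOSURE({[B' → . B]}), then GOTO on every symbol after a dot until no new states appear). It has 13 states:
  I0: { [B → . P P], [B → . S], [B → . f P P], [B → . f e B], [B' → . B], [P → . S e], [S → . S )], [S → .] }  — shift, reduce
  I1: { [B' → B .] }  — accept
  I2: { [B → P . P], [P → . S e], [S → . S )], [S → .] }  — reduce
  I3: { [B → S .], [P → S . e], [S → S . )] }  — shift, reduce
  I4: { [B → f . P P], [B → f . e B], [P → . S e], [S → . S )], [S → .] }  — shift, reduce
  I5: { [B → f P . P], [P → . S e], [S → . S )], [S → .] }  — reduce
  I6: { [P → S . e], [S → S . )] }  — shift
  I7: { [B → . P P], [B → . S], [B → . f P P], [B → . f e B], [B → f e . B], [P → . S e], [S → . S )], [S → .] }  — shift, reduce
  I8: { [B → f e B .] }  — reduce
  I9: { [S → S ) .] }  — reduce
  I10: { [P → S e .] }  — reduce
  I11: { [B → f P P .] }  — reduce
  I12: { [B → P P .] }  — reduce

I0 contains reduce item [S → .] and shift items [B → . f P P], [B → . f e B] — shift-reduce conflict.
I3 contains reduce item [B → S .] and shift items [P → S . e], [S → S . )] — shift-reduce conflict.
I4 contains reduce item [S → .] and shift item [B → f . e B] — shift-reduce conflict.
I7 contains reduce item [S → .] and shift items [B → . f P P], [B → . f e B] — shift-reduce conflict.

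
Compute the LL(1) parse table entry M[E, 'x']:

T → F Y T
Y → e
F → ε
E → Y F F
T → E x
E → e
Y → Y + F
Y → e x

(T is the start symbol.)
To find M[E, 'x'], we find productions for E where 'x' is in the predict set (PREDICT(N → α) = (FIRST(α) \ {ε}) ∪ (FOLLOW(N) if α ⇒* ε)).

Relevant sets:
  FIRST(Y) = { 'e' }

E → Y F F: PREDICT = { 'e' }
E → e: PREDICT = { 'e' }

M[E, 'x'] is empty (no production applies)

Answer: Empty (error entry)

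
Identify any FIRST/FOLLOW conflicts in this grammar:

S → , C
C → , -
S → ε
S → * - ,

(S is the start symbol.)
Nullable non-terminals: S.

S: nullable alternative(s) S → ε; FOLLOW(S) = { $ }
  S → , C: FIRST \ {ε} = { ',' } — disjoint from FOLLOW(S)
  S → ε: FIRST \ {ε} = { } — this is the only nullable alternative, skip
  S → * - ,: FIRST \ {ε} = { '*' } — disjoint from FOLLOW(S)

C has no nullable alternative, so no FIRST/FOLLOW check is needed there.

No FIRST/FOLLOW conflicts found.

Answer: No FIRST/FOLLOW conflicts.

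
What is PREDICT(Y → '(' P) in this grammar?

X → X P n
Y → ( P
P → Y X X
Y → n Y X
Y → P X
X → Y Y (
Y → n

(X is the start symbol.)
{ '(' }

PREDICT(Y → '(' P) = (FIRST(RHS) \ {ε}) ∪ (FOLLOW(Y) if ε ∈ FIRST(RHS), i.e. RHS ⇒* ε)
FIRST('(' P) = { '(' }
ε ∉ FIRST('(' P), so FOLLOW(Y) is not added.
PREDICT(Y → '(' P) = { '(' }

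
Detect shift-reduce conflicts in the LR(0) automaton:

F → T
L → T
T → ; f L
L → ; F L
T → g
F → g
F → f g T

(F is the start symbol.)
Yes — I15: [T → g .] vs [T → . ; f L]

A shift-reduce conflict occurs when an LR(0) state has both:
  - a complete (reduce) item [A → α .] (dot at the end), and
  - a shift item [B → β . c γ] (dot before a terminal).

Augment with F' → F and build the canonical LR(0) collection (I0 = CLOSURE({[F' → . F]}), then GOTO on every symbol after a dot until no new states appear). It has 17 states:
  I0: { [F → . T], [F → . f g T], [F → . g], [F' → . F], [T → . ; f L], [T → . g] }  — shift
  I1: { [T → ; . f L] }  — shift
  I2: { [F' → F .] }  — accept
  I3: { [F → T .] }  — reduce
  I4: { [F → f . g T] }  — shift
  I5: { [F → g .], [T → g .] }  — 2 reduces
  I6: { [F → f g . T], [T → . ; f L], [T → . g] }  — shift
  I7: { [F → f g T .] }  — reduce
  I8: { [T → g .] }  — reduce
  I9: { [L → . ; F L], [L → . T], [T → . ; f L], [T → . g], [T → ; f . L] }  — shift
  I10: { [F → . T], [F → . f g T], [F → . g], [L → ; . F L], [T → . ; f L], [T → . g], [T → ; . f L] }  — shift
  I11: { [T → ; f L .] }  — reduce
  I12: { [L → T .] }  — reduce
  I13: { [L → . ; F L], [L → . T], [L → ; F . L], [T → . ; f L], [T → . g] }  — shift
  I14: { [F → f . g T], [L → . ; F L], [L → . T], [T → . ; f L], [T → . g], [T → ; f . L] }  — shift
  I15: { [F → f g . T], [T → . ; f L], [T → . g], [T → g .] }  — shift, reduce
  I16: { [L → ; F L .] }  — reduce

I15 contains reduce item [T → g .] and shift items [T → . ; f L], [T → . g] — shift-reduce conflict.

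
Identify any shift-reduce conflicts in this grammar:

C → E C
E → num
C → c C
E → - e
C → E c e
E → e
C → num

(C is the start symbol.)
A shift-reduce conflict occurs when an LR(0) state has both:
  - a complete (reduce) item [A → α .] (dot at the end), and
  - a shift item [B → β . c γ] (dot before a terminal).

Augment with C' → C and build the canonical LR(0) collection (I0 = CLOSURE({[C' → . C]}), then GOTO on every symbol after a dot until no new states appear). It has 12 states:
  I0: { [C → . E C], [C → . E c e], [C → . c C], [C → . num], [C' → . C], [E → . - e], [E → . e], [E → . num] }  — shift
  I1: { [E → - . e] }  — shift
  I2: { [C' → C .] }  — accept
  I3: { [C → . E C], [C → . E c e], [C → . c C], [C → . num], [C → E . C], [C → E . c e], [E → . - e], [E → . e], [E → . num] }  — shift
  I4: { [C → . E C], [C → . E c e], [C → . c C], [C → . num], [C → c . C], [E → . - e], [E → . e], [E → . num] }  — shift
  I5: { [E → e .] }  — reduce
  I6: { [C → num .], [E → num .] }  — 2 reduces
  I7: { [C → c C .] }  — reduce
  I8: { [C → E C .] }  — reduce
  I9: { [C → . E C], [C → . E c e], [C → . c C], [C → . num], [C → E c . e], [C → c . C], [E → . - e], [E → . e], [E → . num] }  — shift
  I10: { [C → E c e .], [E → e .] }  — 2 reduces
  I11: { [E → - e .] }  — reduce

No state contains both a complete item and a shift item.

Answer: No shift-reduce conflicts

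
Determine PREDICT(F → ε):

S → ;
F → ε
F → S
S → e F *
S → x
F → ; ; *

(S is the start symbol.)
PREDICT(F → ε) = (FIRST(RHS) \ {ε}) ∪ (FOLLOW(F) if ε ∈ FIRST(RHS), i.e. RHS ⇒* ε)
The right-hand side is ε (FIRST(ε) = { ε }), so the predict set is FOLLOW(F) = { '*' }
PREDICT(F → ε) = { '*' }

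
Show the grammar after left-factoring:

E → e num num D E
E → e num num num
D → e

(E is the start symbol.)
E → e num num E'
E' → D E
E' → num
D → e

Left-factoring transforms A → αβ₁ | αβ₂ into A → αA' and A' → β₁ | β₂
(α is the longest common prefix among the alternatives). Repeat until
no nonterminal has two alternatives with a common prefix.

Round 1: E has alternatives sharing prefix 'e num num'. Introduce E': E → e num num E'
  Add: E' → D E
  Add: E' → num

No remaining common prefixes — done.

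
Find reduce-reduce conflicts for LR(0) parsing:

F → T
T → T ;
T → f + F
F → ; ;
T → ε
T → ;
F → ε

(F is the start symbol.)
Augment with F' → F and build the canonical LR(0) collection (I0 = CLOSURE({[F' → . F]}), then GOTO on every symbol after a dot until no new states appear). It has 9 states:
  I0: { [F → . ; ;], [F → . T], [F → .], [F' → . F], [T → . ;], [T → . T ;], [T → . f + F], [T → .] }  — shift, 2 reduces
  I1: { [F → ; . ;], [T → ; .] }  — shift, reduce
  I2: { [F' → F .] }  — accept
  I3: { [F → T .], [T → T . ;] }  — shift, reduce
  I4: { [T → f . + F] }  — shift
  I5: { [F → . ; ;], [F → . T], [F → .], [T → . ;], [T → . T ;], [T → . f + F], [T → .], [T → f + . F] }  — shift, 2 reduces
  I6: { [T → f + F .] }  — reduce
  I7: { [T → T ; .] }  — reduce
  I8: { [F → ; ; .] }  — reduce

I0 contains complete items [F → .], [T → .] — reduce-reduce conflict.
I5 contains complete items [F → .], [T → .] — reduce-reduce conflict.

Answer: Yes — I0: [F → .] vs [T → .]; I5: [F → .] vs [T → .]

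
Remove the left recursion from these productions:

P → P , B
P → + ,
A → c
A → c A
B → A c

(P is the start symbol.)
P → + , P'
P' → , B P'
P' → ε
A → c
A → c A
B → A c

P is directly left-recursive. The standard transformation for
  A → A α₁ | ... | A α_m | β₁ | ... | β_n
is
  A  → β₁ A' | ... | β_n A'
  A' → α₁ A' | ... | α_m A' | ε

P → + , becomes P → + , P'
P → P , B becomes P' → , B P'
Add P' → ε

Productions for other non-terminals are unchanged:
  A → c
  A → c A
  B → A c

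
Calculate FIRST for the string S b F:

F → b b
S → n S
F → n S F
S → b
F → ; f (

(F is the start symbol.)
FIRST sets of the non-terminals involved (from the grammar, by fixed-point iteration):
  FIRST(S) = { 'b', 'n' }

To compute FIRST(S b F), process the symbols left to right:
Symbol S is a non-terminal. Add FIRST(S) \ {ε} = { 'b', 'n' }
S is not nullable (ε ∉ FIRST(S)), so stop here.
FIRST(S b F) = { 'b', 'n' }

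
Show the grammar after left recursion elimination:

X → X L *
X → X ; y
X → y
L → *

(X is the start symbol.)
X is directly left-recursive. The standard transformation for
  A → A α₁ | ... | A α_m | β₁ | ... | β_n
is
  A  → β₁ A' | ... | β_n A'
  A' → α₁ A' | ... | α_m A' | ε

X → y becomes X → y X'
X → X L * becomes X' → L * X'
X → X ; y becomes X' → ; y X'
Add X' → ε

Productions for other non-terminals are unchanged:
  L → *

Resulting grammar:
X → y X'
X' → L * X'
X' → ; y X'
X' → ε
L → *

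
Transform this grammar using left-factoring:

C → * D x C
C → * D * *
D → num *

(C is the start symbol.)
C → * D C'
C' → x C
C' → * *
D → num *

Left-factoring transforms A → αβ₁ | αβ₂ into A → αA' and A' → β₁ | β₂
(α is the longest common prefix among the alternatives). Repeat until
no nonterminal has two alternatives with a common prefix.

Round 1: C has alternatives sharing prefix '* D'. Introduce C': C → * D C'
  Add: C' → x C
  Add: C' → * *

No remaining common prefixes — done.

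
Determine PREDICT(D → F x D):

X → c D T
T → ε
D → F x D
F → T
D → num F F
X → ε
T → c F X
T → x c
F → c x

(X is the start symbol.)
{ 'c', 'x' }

PREDICT(D → F x D) = (FIRST(RHS) \ {ε}) ∪ (FOLLOW(D) if ε ∈ FIRST(RHS), i.e. RHS ⇒* ε)
FIRST(F) = { 'c', 'x', ε }
FIRST(F x D) = { 'c', 'x' }
ε ∉ FIRST(F x D), so FOLLOW(D) is not added.
PREDICT(D → F x D) = { 'c', 'x' }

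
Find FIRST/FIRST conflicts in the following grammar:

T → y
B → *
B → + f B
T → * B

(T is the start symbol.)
A FIRST/FIRST conflict occurs when two productions N → α and N → β for the same non-terminal have FIRST(α) ∩ FIRST(β) ≠ ∅ (with ε ∈ FIRST of a nullable right-hand side, so two nullable alternatives also conflict).

Productions for T:
  T → y: FIRST = { 'y' }
  T → * B: FIRST = { '*' }
Productions for B:
  B → *: FIRST = { '*' }
  B → + f B: FIRST = { '+' }

All alternatives of each non-terminal have pairwise disjoint FIRST sets.

Answer: No FIRST/FIRST conflicts.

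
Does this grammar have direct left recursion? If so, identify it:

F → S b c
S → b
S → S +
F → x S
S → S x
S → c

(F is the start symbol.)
Yes, S is left-recursive

Direct left recursion occurs when N → N α for some non-terminal N (the right-hand side begins with the left-hand side itself).

F → S b c: starts with S
S → b: starts with b
S → S +: LEFT RECURSIVE (starts with S)
F → x S: starts with x
S → S x: LEFT RECURSIVE (starts with S)
S → c: starts with c

The grammar has direct left recursion on: S.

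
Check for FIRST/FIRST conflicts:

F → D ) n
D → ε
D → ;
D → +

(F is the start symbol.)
No FIRST/FIRST conflicts.

A FIRST/FIRST conflict occurs when two productions N → α and N → β for the same non-terminal have FIRST(α) ∩ FIRST(β) ≠ ∅ (with ε ∈ FIRST of a nullable right-hand side, so two nullable alternatives also conflict).

Productions for D:
  D → ε: FIRST = { ε }
  D → ;: FIRST = { ';' }
  D → +: FIRST = { '+' }
F has only one production, so no FIRST/FIRST conflict is possible there.

All alternatives of each non-terminal have pairwise disjoint FIRST sets.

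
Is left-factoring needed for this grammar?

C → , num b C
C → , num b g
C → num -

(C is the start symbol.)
Yes, C has productions with common prefix ', num b'

Left-factoring is needed when two productions for the same non-terminal
share a common prefix on the right-hand side.

Productions for C:
  C → , num b C
  C → , num b g
  C → num -

Found common prefix ', num b' in productions for C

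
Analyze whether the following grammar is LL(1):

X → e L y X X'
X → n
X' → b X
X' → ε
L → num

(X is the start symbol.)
No. Predict set conflict for X': { 'b' }

A grammar is LL(1) if for each non-terminal N with multiple productions, the predict sets of those productions are pairwise disjoint, where PREDICT(N → α) = (FIRST(α) \ {ε}) ∪ (FOLLOW(N) if α ⇒* ε).

Relevant sets:
  FOLLOW(X') = { $, 'b' }

For X:
  PREDICT(X → e L y X X') = { 'e' }
  PREDICT(X → n) = { 'n' }
For X':
  PREDICT(X' → b X) = { 'b' }
  PREDICT(X' → ε) = { $, 'b' }
L has a single production, so nothing to check there.

Conflict found: Predict set conflict for X': { 'b' }
The grammar is NOT LL(1).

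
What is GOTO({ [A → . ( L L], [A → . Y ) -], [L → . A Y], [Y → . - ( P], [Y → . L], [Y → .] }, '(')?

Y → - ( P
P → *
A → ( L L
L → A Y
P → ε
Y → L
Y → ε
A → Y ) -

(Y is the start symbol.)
GOTO(I, '(') = CLOSURE({ [A → αX.β] : [A → α.Xβ] ∈ I, X = '(' })

Items with dot before '(', with the dot advanced:
  [A → . ( L L] → [A → ( . L L]
Closure of the advanced items:
  [A → ( . L L] has the dot before L: add [L → . A Y]
  [L → . A Y] has the dot before A: add [A → . ( L L], [A → . Y ) -]
  [A → . Y ) -] has the dot before Y: add [Y → . - ( P], [Y → . L], [Y → .]

GOTO = { [A → ( . L L], [A → . ( L L], [A → . Y ) -], [L → . A Y], [Y → . - ( P], [Y → . L], [Y → .] }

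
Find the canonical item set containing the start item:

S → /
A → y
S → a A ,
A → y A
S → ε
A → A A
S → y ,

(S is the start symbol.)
{ [S → . /], [S → . a A ,], [S → . y ,], [S → .], [S' → . S] }

First, augment the grammar with S' → S
I₀ = CLOSURE({ [S' → . S] }):
  [S' → . S] has the dot before S: add [S → . /], [S → . a A ,], [S → .], [S → . y ,]
No further items can be added.

I₀ = { [S → . /], [S → . a A ,], [S → . y ,], [S → .], [S' → . S] }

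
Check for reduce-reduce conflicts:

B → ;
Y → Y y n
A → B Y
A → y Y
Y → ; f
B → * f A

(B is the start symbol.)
A reduce-reduce conflict occurs when an LR(0) state has two complete items [A → α .] and [B → β .] — both call for a reduction, and with no lookahead the parser cannot choose between them.

Augment with B' → B and build the canonical LR(0) collection (I0 = CLOSURE({[B' → . B]}), then GOTO on every symbol after a dot until no new states appear). It has 14 states:
  I0: { [B → . * f A], [B → . ;], [B' → . B] }  — shift
  I1: { [B → * . f A] }  — shift
  I2: { [B → ; .] }  — reduce
  I3: { [B' → B .] }  — accept
  I4: { [A → . B Y], [A → . y Y], [B → * f . A], [B → . * f A], [B → . ;] }  — shift
  I5: { [B → * f A .] }  — reduce
  I6: { [A → B . Y], [Y → . ; f], [Y → . Y y n] }  — shift
  I7: { [A → y . Y], [Y → . ; f], [Y → . Y y n] }  — shift
  I8: { [Y → ; . f] }  — shift
  I9: { [A → y Y .], [Y → Y . y n] }  — shift, reduce
  I10: { [Y → Y y . n] }  — shift
  I11: { [Y → Y y n .] }  — reduce
  I12: { [Y → ; f .] }  — reduce
  I13: { [A → B Y .], [Y → Y . y n] }  — shift, reduce

No state contains more than one complete item.

Answer: No reduce-reduce conflicts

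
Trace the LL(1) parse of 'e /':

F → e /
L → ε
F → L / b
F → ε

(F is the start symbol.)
Stack is shown with the top on the left.

Stack  Input  Action
--------------------
F $    e / $  output F → e /
e / $  e / $  match 'e'
/ $    / $    match '/'
$      $      accept

The string is accepted.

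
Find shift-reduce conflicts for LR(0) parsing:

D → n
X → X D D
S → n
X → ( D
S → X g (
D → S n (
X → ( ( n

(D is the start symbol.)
No shift-reduce conflicts

A shift-reduce conflict occurs when an LR(0) state has both:
  - a complete (reduce) item [A → α .] (dot at the end), and
  - a shift item [B → β . c γ] (dot before a terminal).

Augment with D' → D and build the canonical LR(0) collection (I0 = CLOSURE({[D' → . D]}), then GOTO on every symbol after a dot until no new states appear). It has 15 states:
  I0: { [D → . S n (], [D → . n], [D' → . D], [S → . X g (], [S → . n], [X → . ( ( n], [X → . ( D], [X → . X D D] }  — shift
  I1: { [D → . S n (], [D → . n], [S → . X g (], [S → . n], [X → ( . ( n], [X → ( . D], [X → . ( ( n], [X → . ( D], [X → . X D D] }  — shift
  I2: { [D' → D .] }  — accept
  I3: { [D → S . n (] }  — shift
  I4: { [D → . S n (], [D → . n], [S → . X g (], [S → . n], [S → X . g (], [X → . ( ( n], [X → . ( D], [X → . X D D], [X → X . D D] }  — shift
  I5: { [D → n .], [S → n .] }  — 2 reduces
  I6: { [D → . S n (], [D → . n], [S → . X g (], [S → . n], [X → . ( ( n], [X → . ( D], [X → . X D D], [X → X D . D] }  — shift
  I7: { [S → X g . (] }  — shift
  I8: { [S → X g ( .] }  — reduce
  I9: { [X → X D D .] }  — reduce
  I10: { [D → S n . (] }  — shift
  I11: { [D → S n ( .] }  — reduce
  I12: { [D → . S n (], [D → . n], [S → . X g (], [S → . n], [X → ( ( . n], [X → ( . ( n], [X → ( . D], [X → . ( ( n], [X → . ( D], [X → . X D D] }  — shift
  I13: { [X → ( D .] }  — reduce
  I14: { [D → n .], [S → n .], [X → ( ( n .] }  — 3 reduces

No state contains both a complete item and a shift item.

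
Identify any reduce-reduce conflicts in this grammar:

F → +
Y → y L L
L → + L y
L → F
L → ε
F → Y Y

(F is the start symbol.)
Yes — I5: [F → + .] vs [L → .]

Augment with F' → F and build the canonical LR(0) collection (I0 = CLOSURE({[F' → . F]}), then GOTO on every symbol after a dot until no new states appear). It has 12 states:
  I0: { [F → . +], [F → . Y Y], [F' → . F], [Y → . y L L] }  — shift
  I1: { [F → + .] }  — reduce
  I2: { [F' → F .] }  — accept
  I3: { [F → Y . Y], [Y → . y L L] }  — shift
  I4: { [F → . +], [F → . Y Y], [L → . + L y], [L → . F], [L → .], [Y → . y L L], [Y → y . L L] }  — shift, reduce
  I5: { [F → + .], [F → . +], [F → . Y Y], [L → + . L y], [L → . + L y], [L → . F], [L → .], [Y → . y L L] }  — shift, 2 reduces
  I6: { [L → F .] }  — reduce
  I7: { [F → . +], [F → . Y Y], [L → . + L y], [L → . F], [L → .], [Y → . y L L], [Y → y L . L] }  — shift, reduce
  I8: { [Y → y L L .] }  — reduce
  I9: { [L → + L . y] }  — shift
  I10: { [L → + L y .] }  — reduce
  I11: { [F → Y Y .] }  — reduce

I5 contains complete items [F → + .], [L → .] — reduce-reduce conflict.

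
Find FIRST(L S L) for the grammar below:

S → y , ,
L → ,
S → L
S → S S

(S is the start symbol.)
{ ',' }

FIRST sets of the non-terminals involved (from the grammar, by fixed-point iteration):
  FIRST(L) = { ',' }

To compute FIRST(L S L), process the symbols left to right:
Symbol L is a non-terminal. Add FIRST(L) \ {ε} = { ',' }
L is not nullable (ε ∉ FIRST(L)), so stop here.
FIRST(L S L) = { ',' }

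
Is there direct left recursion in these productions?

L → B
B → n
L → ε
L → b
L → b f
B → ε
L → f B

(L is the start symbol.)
No direct left recursion

Direct left recursion occurs when N → N α for some non-terminal N (the right-hand side begins with the left-hand side itself).

L → B: starts with B
B → n: starts with n
L → ε: starts with ε
L → b: starts with b
L → b f: starts with b
B → ε: starts with ε
L → f B: starts with f

No direct left recursion found.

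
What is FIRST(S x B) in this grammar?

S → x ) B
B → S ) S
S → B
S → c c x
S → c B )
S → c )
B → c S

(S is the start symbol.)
{ 'c', 'x' }

FIRST sets of the non-terminals involved (from the grammar, by fixed-point iteration):
  FIRST(S) = { 'c', 'x' }

To compute FIRST(S x B), process the symbols left to right:
Symbol S is a non-terminal. Add FIRST(S) \ {ε} = { 'c', 'x' }
S is not nullable (ε ∉ FIRST(S)), so stop here.
FIRST(S x B) = { 'c', 'x' }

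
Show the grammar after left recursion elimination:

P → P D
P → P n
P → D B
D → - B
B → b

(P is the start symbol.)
P is directly left-recursive. The standard transformation for
  A → A α₁ | ... | A α_m | β₁ | ... | β_n
is
  A  → β₁ A' | ... | β_n A'
  A' → α₁ A' | ... | α_m A' | ε

P → D B becomes P → D B P'
P → P D becomes P' → D P'
P → P n becomes P' → n P'
Add P' → ε

Productions for other non-terminals are unchanged:
  D → - B
  B → b

Resulting grammar:
P → D B P'
P' → D P'
P' → n P'
P' → ε
D → - B
B → b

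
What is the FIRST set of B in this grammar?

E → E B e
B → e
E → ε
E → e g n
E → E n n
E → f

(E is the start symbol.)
{ 'e' }

To compute FIRST(B), examine every production with B on the left-hand side, reading each right-hand side left to right until a non-nullable symbol is reached.

From B → e:
  - e is a terminal: add 'e' and stop

Collecting: FIRST(B) = { 'e' }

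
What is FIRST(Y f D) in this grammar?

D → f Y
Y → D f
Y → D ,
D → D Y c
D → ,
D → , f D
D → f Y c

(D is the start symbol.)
{ ',', 'f' }

FIRST sets of the non-terminals involved (from the grammar, by fixed-point iteration):
  FIRST(Y) = { ',', 'f' }

To compute FIRST(Y f D), process the symbols left to right:
Symbol Y is a non-terminal. Add FIRST(Y) \ {ε} = { ',', 'f' }
Y is not nullable (ε ∉ FIRST(Y)), so stop here.
FIRST(Y f D) = { ',', 'f' }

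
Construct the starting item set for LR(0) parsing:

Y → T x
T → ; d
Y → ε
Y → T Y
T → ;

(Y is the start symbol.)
{ [T → . ; d], [T → . ;], [Y → . T Y], [Y → . T x], [Y → .], [Y' → . Y] }

First, augment the grammar with Y' → Y
I₀ = CLOSURE({ [Y' → . Y] }):
  [Y' → . Y] has the dot before Y: add [Y → . T x], [Y → .], [Y → . T Y]
  [Y → . T x] has the dot before T: add [T → . ; d], [T → . ;]
No further items can be added.

I₀ = { [T → . ; d], [T → . ;], [Y → . T Y], [Y → . T x], [Y → .], [Y' → . Y] }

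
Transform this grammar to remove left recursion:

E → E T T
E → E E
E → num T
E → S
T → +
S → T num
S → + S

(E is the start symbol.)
E → num T E'
E → S E'
E' → T T E'
E' → E E'
E' → ε
T → +
S → T num
S → + S

E is directly left-recursive. The standard transformation for
  A → A α₁ | ... | A α_m | β₁ | ... | β_n
is
  A  → β₁ A' | ... | β_n A'
  A' → α₁ A' | ... | α_m A' | ε

E → num T becomes E → num T E'
E → S becomes E → S E'
E → E T T becomes E' → T T E'
E → E E becomes E' → E E'
Add E' → ε

Productions for other non-terminals are unchanged:
  T → +
  S → T num
  S → + S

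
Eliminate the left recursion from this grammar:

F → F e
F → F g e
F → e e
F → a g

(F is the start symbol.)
F → e e F'
F → a g F'
F' → e F'
F' → g e F'
F' → ε

F is directly left-recursive. The standard transformation for
  A → A α₁ | ... | A α_m | β₁ | ... | β_n
is
  A  → β₁ A' | ... | β_n A'
  A' → α₁ A' | ... | α_m A' | ε

F → e e becomes F → e e F'
F → a g becomes F → a g F'
F → F e becomes F' → e F'
F → F g e becomes F' → g e F'
Add F' → ε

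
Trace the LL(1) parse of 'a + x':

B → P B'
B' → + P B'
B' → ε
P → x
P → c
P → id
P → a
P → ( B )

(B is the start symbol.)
Stack is shown with the top on the left.

Stack     Input    Action
-------------------------
B $       a + x $  output B → P B'
P B' $    a + x $  output P → a
a B' $    a + x $  match 'a'
B' $      + x $    output B' → + P B'
+ P B' $  + x $    match '+'
P B' $    x $      output P → x
x B' $    x $      match 'x'
B' $      $        output B' → ε
$         $        accept

The string is accepted.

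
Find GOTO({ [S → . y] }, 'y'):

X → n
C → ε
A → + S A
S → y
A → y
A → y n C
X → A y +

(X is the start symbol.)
{ [S → y .] }

GOTO(I, 'y') = CLOSURE({ [A → αX.β] : [A → α.Xβ] ∈ I, X = 'y' })

Items with dot before 'y', with the dot advanced:
  [S → . y] → [S → y .]
Closure adds nothing (no advanced item has the dot before a non-terminal).

GOTO = { [S → y .] }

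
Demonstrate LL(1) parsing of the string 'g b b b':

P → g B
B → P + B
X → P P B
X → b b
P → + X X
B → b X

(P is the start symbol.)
LL(1) parsing maintains a stack (initially the start symbol over $) and the input. At each step: if the stack top is a terminal, match it against the current input token; if it is a non-terminal N, replace it with the RHS of M[N, lookahead] (the unique production whose predict set contains the lookahead).

Stack is shown with the top on the left.

Stack  Input      Action
------------------------
P $    g b b b $  output P → g B
g B $  g b b b $  match 'g'
B $    b b b $    output B → b X
b X $  b b b $    match 'b'
X $    b b $      output X → b b
b b $  b b $      match 'b'
b $    b $        match 'b'
$      $          accept

The string is accepted.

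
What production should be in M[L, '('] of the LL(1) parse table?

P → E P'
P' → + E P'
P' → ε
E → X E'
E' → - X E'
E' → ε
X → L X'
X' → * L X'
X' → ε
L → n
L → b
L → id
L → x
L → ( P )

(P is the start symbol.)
L → ( P )

To find M[L, '('], we find productions for L where '(' is in the predict set (PREDICT(N → α) = (FIRST(α) \ {ε}) ∪ (FOLLOW(N) if α ⇒* ε)).

L → n: PREDICT = { 'n' }
L → b: PREDICT = { 'b' }
L → id: PREDICT = { 'id' }
L → x: PREDICT = { 'x' }
L → ( P ): PREDICT = { '(' }
  '(' is in predict set, so this production goes in M[L, '(']

M[L, '('] = L → ( P )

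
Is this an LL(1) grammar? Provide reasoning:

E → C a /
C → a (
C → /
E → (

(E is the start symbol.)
Yes, the grammar is LL(1).

A grammar is LL(1) if for each non-terminal N with multiple productions, the predict sets of those productions are pairwise disjoint, where PREDICT(N → α) = (FIRST(α) \ {ε}) ∪ (FOLLOW(N) if α ⇒* ε).

Relevant sets:
  FIRST(C) = { '/', 'a' }

For E:
  PREDICT(E → C a '/') = { '/', 'a' }
  PREDICT(E → '(') = { '(' }
For C:
  PREDICT(C → a '(') = { 'a' }
  PREDICT(C → '/') = { '/' }

All predict sets are disjoint. The grammar IS LL(1).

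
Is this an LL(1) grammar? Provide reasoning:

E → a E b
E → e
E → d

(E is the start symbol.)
A grammar is LL(1) if for each non-terminal N with multiple productions, the predict sets of those productions are pairwise disjoint, where PREDICT(N → α) = (FIRST(α) \ {ε}) ∪ (FOLLOW(N) if α ⇒* ε).

For E:
  PREDICT(E → a E b) = { 'a' }
  PREDICT(E → e) = { 'e' }
  PREDICT(E → d) = { 'd' }

All predict sets are disjoint. The grammar IS LL(1).

Answer: Yes, the grammar is LL(1).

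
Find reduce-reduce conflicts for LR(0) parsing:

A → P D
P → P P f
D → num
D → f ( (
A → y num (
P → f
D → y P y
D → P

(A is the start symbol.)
Augment with A' → A and build the canonical LR(0) collection (I0 = CLOSURE({[A' → . A]}), then GOTO on every symbol after a dot until no new states appear). It has 18 states:
  I0: { [A → . P D], [A → . y num (], [A' → . A], [P → . P P f], [P → . f] }  — shift
  I1: { [A' → A .] }  — accept
  I2: { [A → P . D], [D → . P], [D → . f ( (], [D → . num], [D → . y P y], [P → . P P f], [P → . f], [P → P . P f] }  — shift
  I3: { [P → f .] }  — reduce
  I4: { [A → y . num (] }  — shift
  I5: { [A → y num . (] }  — shift
  I6: { [A → y num ( .] }  — reduce
  I7: { [A → P D .] }  — reduce
  I8: { [D → P .], [P → . P P f], [P → . f], [P → P . P f], [P → P P . f] }  — shift, reduce
  I9: { [D → f . ( (], [P → f .] }  — shift, reduce
  I10: { [D → num .] }  — reduce
  I11: { [D → y . P y], [P → . P P f], [P → . f] }  — shift
  I12: { [D → y P . y], [P → . P P f], [P → . f], [P → P . P f] }  — shift
  I13: { [P → . P P f], [P → . f], [P → P . P f], [P → P P . f] }  — shift
  I14: { [D → y P y .] }  — reduce
  I15: { [P → P P f .], [P → f .] }  — 2 reduces
  I16: { [D → f ( . (] }  — shift
  I17: { [D → f ( ( .] }  — reduce

I15 contains complete items [P → P P f .], [P → f .] — reduce-reduce conflict.

Answer: Yes — I15: [P → P P f .] vs [P → f .]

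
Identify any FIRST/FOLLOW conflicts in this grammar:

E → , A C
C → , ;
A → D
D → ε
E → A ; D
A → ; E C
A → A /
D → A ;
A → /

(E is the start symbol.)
Yes. A → ';' E C with FOLLOW(A) on { ';' }; A → A '/' with FOLLOW(A) on { '/', ';' }; A → '/' with FOLLOW(A) on { '/' }; D → A ';' with FOLLOW(D) on { '/', ';' }

A FIRST/FOLLOW conflict occurs when a non-terminal N has a nullable alternative N → β (β ⇒* ε) and another alternative N → α with FIRST(α) ∩ FOLLOW(N) ≠ ∅: on such a lookahead the parser cannot decide between expanding α and letting N vanish via β.

Nullable non-terminals: A, D.
FIRST sets used below: FIRST(D) = { '/', ';', ε }, FIRST(A) = { '/', ';', ε }

A: nullable alternative(s) A → D; FOLLOW(A) = { ',', '/', ';' }
  A → D: FIRST \ {ε} = { '/', ';' } — this is the only nullable alternative, skip
  A → ; E C: FIRST \ {ε} = { ';' } — overlaps FOLLOW(A) on { ';' }: CONFLICT
  A → A /: FIRST \ {ε} = { '/', ';' } — overlaps FOLLOW(A) on { '/', ';' }: CONFLICT
  A → /: FIRST \ {ε} = { '/' } — overlaps FOLLOW(A) on { '/' }: CONFLICT

D: nullable alternative(s) D → ε; FOLLOW(D) = { $, ',', '/', ';' }
  D → ε: FIRST \ {ε} = { } — this is the only nullable alternative, skip
  D → A ;: FIRST \ {ε} = { '/', ';' } — overlaps FOLLOW(D) on { '/', ';' }: CONFLICT

C, E have no nullable alternative, so no FIRST/FOLLOW check is needed there.

So the grammar has 4 FIRST/FOLLOW conflicts (marked CONFLICT above).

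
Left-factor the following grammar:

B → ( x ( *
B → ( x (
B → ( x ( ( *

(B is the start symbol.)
Left-factoring transforms A → αβ₁ | αβ₂ into A → αA' and A' → β₁ | β₂
(α is the longest common prefix among the alternatives). Repeat until
no nonterminal has two alternatives with a common prefix.

Round 1: B has alternatives sharing prefix '( x ('. Introduce B': B → ( x ( B'
  Add: B' → *
  Add: B' → ε
  Add: B' → ( *

No remaining common prefixes — done.

Resulting grammar:
B → ( x ( B'
B' → *
B' → ε
B' → ( *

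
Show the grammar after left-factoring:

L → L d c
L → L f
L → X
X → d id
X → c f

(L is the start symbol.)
L → L L'
L' → d c
L' → f
L → X
X → d id
X → c f

Left-factoring transforms A → αβ₁ | αβ₂ into A → αA' and A' → β₁ | β₂
(α is the longest common prefix among the alternatives). Repeat until
no nonterminal has two alternatives with a common prefix.

Round 1: L has alternatives sharing prefix 'L'. Introduce L': L → L L'
  Add: L' → d c
  Add: L' → f

No remaining common prefixes — done.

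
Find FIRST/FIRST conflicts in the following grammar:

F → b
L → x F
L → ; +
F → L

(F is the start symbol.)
No FIRST/FIRST conflicts.

FIRST sets of the non-terminals at (or reachable through a nullable prefix from) the front of some alternative:
  FIRST(L) = { ';', 'x' }

Productions for F:
  F → b: FIRST = { 'b' }
  F → L: FIRST = { ';', 'x' }
Productions for L:
  L → x F: FIRST = { 'x' }
  L → ; +: FIRST = { ';' }

All alternatives of each non-terminal have pairwise disjoint FIRST sets.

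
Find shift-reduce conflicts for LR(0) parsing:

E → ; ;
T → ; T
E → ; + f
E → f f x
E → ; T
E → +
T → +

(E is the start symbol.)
Yes — I7: [T → + .] vs [E → ; + . f]; I8: [E → ; ; .] vs [T → . +]

Augment with E' → E and build the canonical LR(0) collection (I0 = CLOSURE({[E' → . E]}), then GOTO on every symbol after a dot until no new states appear). It has 14 states:
  I0: { [E → . +], [E → . ; + f], [E → . ; ;], [E → . ; T], [E → . f f x], [E' → . E] }  — shift
  I1: { [E → + .] }  — reduce
  I2: { [E → ; . + f], [E → ; . ;], [E → ; . T], [T → . +], [T → . ; T] }  — shift
  I3: { [E' → E .] }  — accept
  I4: { [E → f . f x] }  — shift
  I5: { [E → f f . x] }  — shift
  I6: { [E → f f x .] }  — reduce
  I7: { [E → ; + . f], [T → + .] }  — shift, reduce
  I8: { [E → ; ; .], [T → . +], [T → . ; T], [T → ; . T] }  — shift, reduce
  I9: { [E → ; T .] }  — reduce
  I10: { [T → + .] }  — reduce
  I11: { [T → . +], [T → . ; T], [T → ; . T] }  — shift
  I12: { [T → ; T .] }  — reduce
  I13: { [E → ; + f .] }  — reduce

I7 contains reduce item [T → + .] and shift item [E → ; + . f] — shift-reduce conflict.
I8 contains reduce item [E → ; ; .] and shift items [T → . +], [T → . ; T] — shift-reduce conflict.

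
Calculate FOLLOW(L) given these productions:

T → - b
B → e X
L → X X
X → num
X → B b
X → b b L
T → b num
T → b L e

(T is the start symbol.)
In X → b b L: L is at the end, add FOLLOW(X)
In T → b L e: L is followed by e, add FIRST(e) \ {ε} = { 'e' }

The FOLLOW sets referred to above (computed the same way, to a fixed point):
  FOLLOW(X) = { 'b', 'e', 'num' }

Taking the union: FOLLOW(L) = { 'b', 'e', 'num' }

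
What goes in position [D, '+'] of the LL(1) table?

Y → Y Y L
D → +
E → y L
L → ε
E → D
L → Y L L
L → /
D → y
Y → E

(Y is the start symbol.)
To find M[D, '+'], we find productions for D where '+' is in the predict set (PREDICT(N → α) = (FIRST(α) \ {ε}) ∪ (FOLLOW(N) if α ⇒* ε)).

D → +: PREDICT = { '+' }
  '+' is in predict set, so this production goes in M[D, '+']
D → y: PREDICT = { 'y' }

M[D, '+'] = D → +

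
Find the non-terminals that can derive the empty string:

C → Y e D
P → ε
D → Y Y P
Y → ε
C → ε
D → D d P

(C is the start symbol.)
A non-terminal is nullable if it can derive ε (the empty string): either it has an ε-production, or it has a production whose right-hand side consists entirely of nullable non-terminals.

ε-productions: P → ε, Y → ε, C → ε
So P, Y, C are immediately nullable.
D → Y Y P: every symbol on the right is nullable, so D is nullable too.
Every non-terminal is now nullable.
Nullable = { 'C', 'D', 'P', 'Y' }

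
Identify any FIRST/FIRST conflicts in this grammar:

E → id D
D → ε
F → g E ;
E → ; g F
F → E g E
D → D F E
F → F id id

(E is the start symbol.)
A FIRST/FIRST conflict occurs when two productions N → α and N → β for the same non-terminal have FIRST(α) ∩ FIRST(β) ≠ ∅ (with ε ∈ FIRST of a nullable right-hand side, so two nullable alternatives also conflict).

FIRST sets of the non-terminals at (or reachable through a nullable prefix from) the front of some alternative:
  FIRST(D) = { ';', 'g', 'id', ε }
  FIRST(F) = { ';', 'g', 'id' }
  FIRST(E) = { ';', 'id' }

Productions for E:
  E → id D: FIRST = { 'id' }
  E → ; g F: FIRST = { ';' }
Productions for D:
  D → ε: FIRST = { ε }
  D → D F E: FIRST = { ';', 'g', 'id' }
Productions for F:
  F → g E ;: FIRST = { 'g' }
  F → E g E: FIRST = { ';', 'id' }
  F → F id id: FIRST = { ';', 'g', 'id' }

Conflict for F: F → g E ; and F → F id id
  Overlap: { 'g' }
Conflict for F: F → E g E and F → F id id
  Overlap: { ';', 'id' }

Answer: Yes. F → g E ';' / F → F id id on { 'g' }; F → E g E / F → F id id on { ';', 'id' }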